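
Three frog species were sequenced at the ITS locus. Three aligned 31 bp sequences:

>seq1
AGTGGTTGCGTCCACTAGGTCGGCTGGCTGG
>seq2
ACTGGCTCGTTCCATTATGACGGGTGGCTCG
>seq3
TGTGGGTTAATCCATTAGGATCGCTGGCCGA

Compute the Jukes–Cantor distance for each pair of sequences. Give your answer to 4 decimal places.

d(seq1,seq2) = 0.4217, d(seq1,seq3) = 0.4806, d(seq2,seq3) = 0.6143

seq1–seq2: 10/31 sites differ → p ≈ 0.322581, d = −0.75 ln(1 − 0.430108) = 0.421731 ≈ 0.4217.
seq1–seq3: 11/31 sites differ → p ≈ 0.354839, d = −0.75 ln(1 − 0.473119) = 0.480585 ≈ 0.4806.
seq2–seq3: 13/31 sites differ → p ≈ 0.419355, d = −0.75 ln(1 − 0.55914) = 0.614271 ≈ 0.6143.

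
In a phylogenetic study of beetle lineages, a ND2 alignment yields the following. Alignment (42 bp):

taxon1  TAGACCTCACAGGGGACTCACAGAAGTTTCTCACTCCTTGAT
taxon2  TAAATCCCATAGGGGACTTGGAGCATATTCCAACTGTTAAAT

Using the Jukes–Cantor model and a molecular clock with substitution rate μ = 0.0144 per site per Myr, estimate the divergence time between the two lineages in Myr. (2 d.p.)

18.47

The sequences differ at 16 of 42 sites, so p = 16/42 ≈ 0.380952.
d = −(3/4) ln(1 − 4p/3) = −0.75 ln(1 − 0.507936) = −0.75 ln(0.492064)
  = −0.75 × (-0.709146) = 0.531860 substitutions/site.
Under a molecular clock d = 2μt, so t = d/(2μ) = 0.531860 / (2 × 0.0144) = 18.47 Myr.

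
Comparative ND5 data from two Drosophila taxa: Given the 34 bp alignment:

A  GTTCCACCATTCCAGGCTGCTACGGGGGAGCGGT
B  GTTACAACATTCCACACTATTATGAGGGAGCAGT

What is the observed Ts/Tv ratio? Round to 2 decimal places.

Transitions are A↔G and C↔T; transversions are all other mismatches.
Transitions: 6. Transversions: 3.
R = 6/3 = 2.00.

2.00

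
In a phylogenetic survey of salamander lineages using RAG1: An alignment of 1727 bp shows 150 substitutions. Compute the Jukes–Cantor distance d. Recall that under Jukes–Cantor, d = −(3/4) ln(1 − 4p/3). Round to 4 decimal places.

p = 150/1727 ≈ 0.086856.
d = −(3/4) ln(1 − 4p/3) = −0.75 ln(1 − 0.115808) = −0.75 ln(0.884192)
  = −0.75 × (-0.123081) = 0.092311 substitutions/site.

0.0923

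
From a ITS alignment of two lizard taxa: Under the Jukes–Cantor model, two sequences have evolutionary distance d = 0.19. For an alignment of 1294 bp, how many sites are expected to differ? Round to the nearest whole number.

217

Invert JC69: p = (3/4)(1 − e^(−4d/3)) = 0.75 × (1 − e^(-0.253333)) = 0.75 × (1 − 0.776209) = 0.167843.
Expected differing sites = pL ≈ 0.167843 × 1294 = 217.188842 ≈ 217.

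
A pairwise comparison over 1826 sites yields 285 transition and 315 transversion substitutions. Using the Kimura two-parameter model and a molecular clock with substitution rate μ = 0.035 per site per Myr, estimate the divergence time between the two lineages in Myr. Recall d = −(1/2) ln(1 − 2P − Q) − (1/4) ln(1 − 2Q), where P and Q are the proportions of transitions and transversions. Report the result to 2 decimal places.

P = 285/1826 ≈ 0.156079 and Q = 315/1826 ≈ 0.172508.
Under the Kimura two-parameter model, d = −½ ln(1 − 2P − Q) − ¼ ln(1 − 2Q).
1 − 2P − Q = 0.515334, giving −½ ln(0.515334) = 0.331470.
1 − 2Q = 0.654984, giving −¼ ln(0.654984) = 0.105786.
d = 0.331470 + 0.105786 = 0.437256.
Under a molecular clock d = 2μt, so t = d/(2μ) = 0.437256 / (2 × 0.035) = 6.25 Myr.

6.25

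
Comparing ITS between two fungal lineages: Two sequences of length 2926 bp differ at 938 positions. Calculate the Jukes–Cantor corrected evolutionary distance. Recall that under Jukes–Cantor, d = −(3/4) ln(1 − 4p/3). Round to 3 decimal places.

p = 938/2926 ≈ 0.320574.
d = −(3/4) ln(1 − 4p/3) = −0.75 ln(1 − 0.427432) = −0.75 ln(0.572568)
  = −0.75 × (-0.557624) = 0.418218 substitutions/site.

0.418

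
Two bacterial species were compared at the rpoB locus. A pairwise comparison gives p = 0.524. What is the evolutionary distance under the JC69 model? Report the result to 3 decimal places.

d = −(3/4) ln(1 − 4p/3) = −0.75 ln(1 − 0.698667) = −0.75 ln(0.301333)
  = −0.75 × (-1.199539) = 0.899654 substitutions/site.

0.900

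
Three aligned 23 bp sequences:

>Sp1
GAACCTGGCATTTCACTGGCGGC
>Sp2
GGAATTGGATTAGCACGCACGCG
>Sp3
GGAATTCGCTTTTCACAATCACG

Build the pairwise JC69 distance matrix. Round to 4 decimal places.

d(Sp1,Sp2) = 0.8922, d(Sp1,Sp3) = 0.7614, d(Sp2,Sp3) = 0.4674

Sp1–Sp2: 12/23 sites differ → p ≈ 0.521739, d = −0.75 ln(1 − 0.695652) = 0.892188 ≈ 0.8922.
Sp1–Sp3: 11/23 sites differ → p ≈ 0.478261, d = −0.75 ln(1 − 0.637681) = 0.761423 ≈ 0.7614.
Sp2–Sp3: 8/23 sites differ → p ≈ 0.347826, d = −0.75 ln(1 − 0.463768) = 0.467391 ≈ 0.4674.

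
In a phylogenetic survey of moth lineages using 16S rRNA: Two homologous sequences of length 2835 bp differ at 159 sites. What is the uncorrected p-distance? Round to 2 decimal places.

0.06

p = 159/2835 = 0.056084… ≈ 0.06 (to 2 d.p.).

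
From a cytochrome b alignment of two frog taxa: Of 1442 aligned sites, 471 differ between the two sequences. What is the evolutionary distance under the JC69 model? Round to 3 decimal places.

0.429

p = 471/1442 ≈ 0.32663.
d = −(3/4) ln(1 − 4p/3) = −0.75 ln(1 − 0.435507) = −0.75 ln(0.564493)
  = −0.75 × (-0.571827) = 0.428870 substitutions/site.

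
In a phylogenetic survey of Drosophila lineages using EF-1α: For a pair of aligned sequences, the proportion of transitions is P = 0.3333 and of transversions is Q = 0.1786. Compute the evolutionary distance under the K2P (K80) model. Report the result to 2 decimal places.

Under the Kimura two-parameter model, d = −½ ln(1 − 2P − Q) − ¼ ln(1 − 2Q).
1 − 2P − Q = 0.1548, giving −½ ln(0.1548) = 0.932811.
1 − 2Q = 0.6428, giving −¼ ln(0.6428) = 0.110480.
d = 0.932811 + 0.110480 = 1.043291.

1.04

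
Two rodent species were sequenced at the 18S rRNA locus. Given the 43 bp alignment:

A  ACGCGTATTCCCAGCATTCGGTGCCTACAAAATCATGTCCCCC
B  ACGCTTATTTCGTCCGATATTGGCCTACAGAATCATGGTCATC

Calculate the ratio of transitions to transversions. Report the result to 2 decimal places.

Transitions are A↔G and C↔T; transversions are all other mismatches.
Transitions: 5. Transversions: 11.
R = 5/11 = 0.454545… ≈ 0.45 (to 2 d.p.).

0.45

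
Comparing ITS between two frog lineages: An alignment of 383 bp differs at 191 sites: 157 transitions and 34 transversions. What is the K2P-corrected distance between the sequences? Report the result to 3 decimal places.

P = 157/383 ≈ 0.409922 and Q = 34/383 ≈ 0.088773.
Under the Kimura two-parameter model, d = −½ ln(1 − 2P − Q) − ¼ ln(1 − 2Q).
1 − 2P − Q = 0.091383, giving −½ ln(0.091383) = 1.196348.
1 − 2Q = 0.822454, giving −¼ ln(0.822454) = 0.048866.
d = 1.196348 + 0.048866 = 1.245214.

1.245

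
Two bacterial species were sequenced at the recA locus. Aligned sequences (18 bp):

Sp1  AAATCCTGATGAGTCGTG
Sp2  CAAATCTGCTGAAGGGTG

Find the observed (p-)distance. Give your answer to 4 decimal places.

The sequences differ at 7 of 18 positions (sites 1, 4, 5, 9, 13, 14, 15).
p = 7/18 = 0.388888… ≈ 0.3889 (to 4 d.p.).

0.3889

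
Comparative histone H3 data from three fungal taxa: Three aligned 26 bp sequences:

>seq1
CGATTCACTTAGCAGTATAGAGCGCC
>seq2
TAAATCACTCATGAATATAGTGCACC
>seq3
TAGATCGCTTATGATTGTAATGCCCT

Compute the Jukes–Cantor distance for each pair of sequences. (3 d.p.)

d(seq1,seq2) = 0.464, d(seq1,seq3) = 0.824, d(seq2,seq3) = 0.396

seq1–seq2: 9/26 sites differ → p ≈ 0.346154, d = −0.75 ln(1 − 0.461539) = 0.464280 ≈ 0.464.
seq1–seq3: 13/26 sites differ → p = 0.5, d = −0.75 ln(1 − 0.666667) = 0.823960 ≈ 0.824.
seq2–seq3: 8/26 sites differ → p ≈ 0.307692, d = −0.75 ln(1 − 0.410256) = 0.396050 ≈ 0.396.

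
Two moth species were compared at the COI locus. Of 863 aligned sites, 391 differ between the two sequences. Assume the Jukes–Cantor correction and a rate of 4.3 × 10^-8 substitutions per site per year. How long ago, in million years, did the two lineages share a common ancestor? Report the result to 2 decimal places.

p = 391/863 ≈ 0.453071.
d = −(3/4) ln(1 − 4p/3) = −0.75 ln(1 − 0.604095) = −0.75 ln(0.395905)
  = −0.75 × (-0.926581) = 0.694936 substitutions/site.
Under a molecular clock d = 2μt, so t = d/(2μ) = 0.694936 / (2 × 4.3 × 10^-8) = 8.08 million years.

8.08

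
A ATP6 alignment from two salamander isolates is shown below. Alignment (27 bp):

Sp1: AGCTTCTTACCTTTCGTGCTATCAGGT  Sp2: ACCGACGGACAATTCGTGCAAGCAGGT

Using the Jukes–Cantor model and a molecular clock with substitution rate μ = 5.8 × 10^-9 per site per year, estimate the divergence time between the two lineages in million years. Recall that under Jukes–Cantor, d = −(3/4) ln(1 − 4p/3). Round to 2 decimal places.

The sequences differ at 9 of 27 sites (2, 4, 5, 7, 8, 11, 12, 20, 22), so p = 9/27 ≈ 0.333333.
d = −(3/4) ln(1 − 4p/3) = −0.75 ln(1 − 0.444444) = −0.75 ln(0.555556)
  = −0.75 × (-0.587786) = 0.440840 substitutions/site.
Under a molecular clock d = 2μt, so t = d/(2μ) = 0.440840 / (2 × 5.8 × 10^-9) = 38.00 million years.

38.00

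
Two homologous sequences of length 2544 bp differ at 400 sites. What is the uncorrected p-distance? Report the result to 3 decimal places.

0.157

p = 400/2544 = 0.157232… ≈ 0.157 (to 3 d.p.).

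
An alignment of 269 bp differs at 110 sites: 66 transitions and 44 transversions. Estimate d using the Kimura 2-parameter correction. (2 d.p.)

P = 66/269 ≈ 0.245353 and Q = 44/269 ≈ 0.163569.
Under the Kimura two-parameter model, d = −½ ln(1 − 2P − Q) − ¼ ln(1 − 2Q).
1 − 2P − Q = 0.345725, giving −½ ln(0.345725) = 0.531056.
1 − 2Q = 0.672862, giving −¼ ln(0.672862) = 0.099054.
d = 0.531056 + 0.099054 = 0.630110.

0.63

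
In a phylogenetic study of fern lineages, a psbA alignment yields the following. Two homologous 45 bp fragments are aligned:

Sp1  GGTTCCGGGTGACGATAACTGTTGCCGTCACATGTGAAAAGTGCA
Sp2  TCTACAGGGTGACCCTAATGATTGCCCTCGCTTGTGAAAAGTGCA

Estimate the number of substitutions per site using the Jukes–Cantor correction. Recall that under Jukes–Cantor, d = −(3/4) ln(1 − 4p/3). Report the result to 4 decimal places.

The sequences differ at 12 of 45 sites, so p = 12/45 ≈ 0.266667.
d = −(3/4) ln(1 − 4p/3) = −0.75 ln(1 − 0.355556) = −0.75 ln(0.644444)
  = −0.75 × (-0.439367) = 0.329525 substitutions/site.

0.3295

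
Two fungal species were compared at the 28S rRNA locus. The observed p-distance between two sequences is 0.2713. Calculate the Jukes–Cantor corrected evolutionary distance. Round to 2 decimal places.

d = −(3/4) ln(1 − 4p/3) = −0.75 ln(1 − 0.361733) = −0.75 ln(0.638267)
  = −0.75 × (-0.448999) = 0.336749 substitutions/site.

0.34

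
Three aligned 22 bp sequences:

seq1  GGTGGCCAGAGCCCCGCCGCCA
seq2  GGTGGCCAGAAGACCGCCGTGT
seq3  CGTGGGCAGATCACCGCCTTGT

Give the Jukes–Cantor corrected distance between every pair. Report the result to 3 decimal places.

d(seq1,seq2) = 0.339, d(seq1,seq3) = 0.497, d(seq2,seq3) = 0.271

seq1–seq2: 6/22 sites differ → p ≈ 0.272727, d = −0.75 ln(1 − 0.363636) = 0.338988 ≈ 0.339.
seq1–seq3: 8/22 sites differ → p ≈ 0.363636, d = −0.75 ln(1 − 0.484848) = 0.497470 ≈ 0.497.
seq2–seq3: 5/22 sites differ → p ≈ 0.227273, d = −0.75 ln(1 − 0.303031) = 0.270761 ≈ 0.271.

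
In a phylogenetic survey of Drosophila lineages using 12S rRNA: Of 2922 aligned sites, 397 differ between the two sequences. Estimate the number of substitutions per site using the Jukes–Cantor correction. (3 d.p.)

p = 397/2922 ≈ 0.135866.
d = −(3/4) ln(1 − 4p/3) = −0.75 ln(1 − 0.181155) = −0.75 ln(0.818845)
  = −0.75 × (-0.199860) = 0.149895 substitutions/site.

0.150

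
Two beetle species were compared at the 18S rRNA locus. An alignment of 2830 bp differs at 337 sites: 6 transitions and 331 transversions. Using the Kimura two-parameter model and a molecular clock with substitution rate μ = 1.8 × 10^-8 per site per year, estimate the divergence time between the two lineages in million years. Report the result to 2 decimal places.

P = 6/2830 ≈ 0.00212 and Q = 331/2830 ≈ 0.116961.
Under the Kimura two-parameter model, d = −½ ln(1 − 2P − Q) − ¼ ln(1 − 2Q).
1 − 2P − Q = 0.878799, giving −½ ln(0.878799) = 0.064600.
1 − 2Q = 0.766078, giving −¼ ln(0.766078) = 0.066618.
d = 0.064600 + 0.066618 = 0.131218.
Under a molecular clock d = 2μt, so t = d/(2μ) = 0.131218 / (2 × 1.8 × 10^-8) = 3.64 million years.

3.64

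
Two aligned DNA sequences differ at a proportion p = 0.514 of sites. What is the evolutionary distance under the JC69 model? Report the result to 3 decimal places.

0.867

d = −(3/4) ln(1 − 4p/3) = −0.75 ln(1 − 0.685333) = −0.75 ln(0.314667)
  = −0.75 × (-1.156240) = 0.867180 substitutions/site.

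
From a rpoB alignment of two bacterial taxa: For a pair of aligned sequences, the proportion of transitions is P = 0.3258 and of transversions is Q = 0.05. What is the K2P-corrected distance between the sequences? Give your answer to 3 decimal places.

Under the Kimura two-parameter model, d = −½ ln(1 − 2P − Q) − ¼ ln(1 − 2Q).
1 − 2P − Q = 0.2984, giving −½ ln(0.2984) = 0.604660.
1 − 2Q = 0.9, giving −¼ ln(0.9) = 0.026340.
d = 0.604660 + 0.026340 = 0.631000.

0.631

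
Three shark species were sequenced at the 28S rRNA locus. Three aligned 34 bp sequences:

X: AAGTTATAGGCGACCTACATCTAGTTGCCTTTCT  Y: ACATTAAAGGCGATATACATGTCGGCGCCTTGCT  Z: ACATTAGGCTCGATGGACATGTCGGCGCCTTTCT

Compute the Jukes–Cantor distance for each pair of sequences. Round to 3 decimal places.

d(X,Y) = 0.373, d(X,Z) = 0.535, d(Y,Z) = 0.241

X–Y: 10/34 sites differ → p ≈ 0.294118, d = −0.75 ln(1 − 0.392157) = 0.373379 ≈ 0.373.
X–Z: 13/34 sites differ → p ≈ 0.382353, d = −0.75 ln(1 − 0.509804) = 0.534712 ≈ 0.535.
Y–Z: 7/34 sites differ → p ≈ 0.205882, d = −0.75 ln(1 − 0.274509) = 0.240680 ≈ 0.241.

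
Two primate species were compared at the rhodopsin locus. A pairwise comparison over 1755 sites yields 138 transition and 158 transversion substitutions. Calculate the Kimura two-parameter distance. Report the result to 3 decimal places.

P = 138/1755 ≈ 0.078632 and Q = 158/1755 ≈ 0.090028.
Under the Kimura two-parameter model, d = −½ ln(1 − 2P − Q) − ¼ ln(1 − 2Q).
1 − 2P − Q = 0.752708, giving −½ ln(0.752708) = 0.142039.
1 − 2Q = 0.819944, giving −¼ ln(0.819944) = 0.049630.
d = 0.142039 + 0.049630 = 0.191669.

0.192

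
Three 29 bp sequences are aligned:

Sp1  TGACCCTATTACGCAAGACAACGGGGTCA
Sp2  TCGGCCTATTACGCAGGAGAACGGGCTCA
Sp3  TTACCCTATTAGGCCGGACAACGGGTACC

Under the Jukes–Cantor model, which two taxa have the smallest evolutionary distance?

Sp1–Sp2: 6/29 differ, p = 0.207, d = 0.242.
Sp1–Sp3: 7/29 differ, p = 0.241, d = 0.291.
Sp2–Sp3: 9/29 differ, p = 0.310, d = 0.401.
The smallest distance is between Sp1 and Sp2.

Sp1 and Sp2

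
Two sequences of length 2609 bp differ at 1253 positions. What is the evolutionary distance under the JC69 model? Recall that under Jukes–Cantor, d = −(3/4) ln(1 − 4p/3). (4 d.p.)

p = 1253/2609 ≈ 0.480261.
d = −(3/4) ln(1 − 4p/3) = −0.75 ln(1 − 0.640348) = −0.75 ln(0.359652)
  = −0.75 × (-1.022618) = 0.766964 substitutions/site.

0.7670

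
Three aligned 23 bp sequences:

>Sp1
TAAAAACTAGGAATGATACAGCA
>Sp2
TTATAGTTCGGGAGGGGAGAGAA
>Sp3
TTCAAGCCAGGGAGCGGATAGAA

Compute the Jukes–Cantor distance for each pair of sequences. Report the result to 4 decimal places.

d(Sp1,Sp2) = 0.7614, d(Sp1,Sp3) = 0.7614, d(Sp2,Sp3) = 0.3904

Sp1–Sp2: 11/23 sites differ → p ≈ 0.478261, d = −0.75 ln(1 − 0.637681) = 0.761423 ≈ 0.7614.
Sp1–Sp3: 11/23 sites differ → p ≈ 0.478261, d = −0.75 ln(1 − 0.637681) = 0.761423 ≈ 0.7614.
Sp2–Sp3: 7/23 sites differ → p ≈ 0.304348, d = −0.75 ln(1 − 0.405797) = 0.390401 ≈ 0.3904.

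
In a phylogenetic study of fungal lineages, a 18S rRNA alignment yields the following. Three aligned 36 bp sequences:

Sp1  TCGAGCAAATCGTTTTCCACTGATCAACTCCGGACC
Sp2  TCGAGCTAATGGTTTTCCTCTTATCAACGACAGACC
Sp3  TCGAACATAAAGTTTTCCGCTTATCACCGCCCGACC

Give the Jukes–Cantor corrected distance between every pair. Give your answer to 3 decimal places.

Sp1–Sp2: 7/36 sites differ → p ≈ 0.194444, d = −0.75 ln(1 − 0.259259) = 0.225078 ≈ 0.225.
Sp1–Sp3: 9/36 sites differ → p = 0.25, d = −0.75 ln(1 − 0.333333) = 0.304098 ≈ 0.304.
Sp2–Sp3: 9/36 sites differ → p = 0.25, d = −0.75 ln(1 − 0.333333) = 0.304098 ≈ 0.304.

d(Sp1,Sp2) = 0.225, d(Sp1,Sp3) = 0.304, d(Sp2,Sp3) = 0.304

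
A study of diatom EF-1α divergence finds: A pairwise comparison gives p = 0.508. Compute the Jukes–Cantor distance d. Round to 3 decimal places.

0.848

d = −(3/4) ln(1 − 4p/3) = −0.75 ln(1 − 0.677333) = −0.75 ln(0.322667)
  = −0.75 × (-1.131134) = 0.848351 substitutions/site.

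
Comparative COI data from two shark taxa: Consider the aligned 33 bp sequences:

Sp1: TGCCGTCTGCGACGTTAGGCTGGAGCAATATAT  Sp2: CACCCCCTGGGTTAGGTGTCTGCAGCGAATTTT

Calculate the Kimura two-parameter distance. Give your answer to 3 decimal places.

0.872

Of 33 sites, 6 differences are transitions and 11 are transversions, so P = 6/33 ≈ 0.181818 and Q = 11/33 ≈ 0.333333.
Under the Kimura two-parameter model, d = −½ ln(1 − 2P − Q) − ¼ ln(1 − 2Q).
1 − 2P − Q = 0.303031, giving −½ ln(0.303031) = 0.596960.
1 − 2Q = 0.333334, giving −¼ ln(0.333334) = 0.274653.
d = 0.596960 + 0.274653 = 0.871613.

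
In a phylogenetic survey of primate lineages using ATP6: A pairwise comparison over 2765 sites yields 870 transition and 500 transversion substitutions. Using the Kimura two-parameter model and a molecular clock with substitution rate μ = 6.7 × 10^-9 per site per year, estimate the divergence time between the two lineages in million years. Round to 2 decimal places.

P = 870/2765 ≈ 0.314647 and Q = 500/2765 ≈ 0.180832.
Under the Kimura two-parameter model, d = −½ ln(1 − 2P − Q) − ¼ ln(1 − 2Q).
1 − 2P − Q = 0.189874, giving −½ ln(0.189874) = 0.830697.
1 − 2Q = 0.638336, giving −¼ ln(0.638336) = 0.112223.
d = 0.830697 + 0.112223 = 0.942920.
Under a molecular clock d = 2μt, so t = d/(2μ) = 0.942920 / (2 × 6.7 × 10^-9) = 70.37 million years.

70.37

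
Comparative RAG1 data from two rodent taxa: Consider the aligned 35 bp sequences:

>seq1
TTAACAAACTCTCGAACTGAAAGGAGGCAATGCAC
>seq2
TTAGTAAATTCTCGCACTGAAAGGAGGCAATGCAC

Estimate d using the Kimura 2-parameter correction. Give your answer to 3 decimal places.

Of 35 sites, 3 differences are transitions and 1 are transversions, so P = 3/35 ≈ 0.085714 and Q = 1/35 ≈ 0.028571.
Under the Kimura two-parameter model, d = −½ ln(1 − 2P − Q) − ¼ ln(1 − 2Q).
1 − 2P − Q = 0.800001, giving −½ ln(0.800001) = 0.111571.
1 − 2Q = 0.942858, giving −¼ ln(0.942858) = 0.014710.
d = 0.111571 + 0.014710 = 0.126281.

0.126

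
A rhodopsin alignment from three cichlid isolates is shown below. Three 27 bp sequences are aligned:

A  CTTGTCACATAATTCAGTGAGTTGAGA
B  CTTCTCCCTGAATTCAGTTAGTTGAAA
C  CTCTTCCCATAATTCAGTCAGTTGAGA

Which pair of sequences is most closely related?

A–B: 6/27 differ, p = 0.222, d = 0.264.
A–C: 4/27 differ, p = 0.148, d = 0.165.
B–C: 6/27 differ, p = 0.222, d = 0.264.
The smallest distance is between A and C.

A and C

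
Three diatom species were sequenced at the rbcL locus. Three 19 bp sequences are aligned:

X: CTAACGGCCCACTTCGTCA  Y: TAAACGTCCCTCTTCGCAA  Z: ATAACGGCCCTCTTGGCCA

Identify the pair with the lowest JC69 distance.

X and Z

X–Y: 6/19 differ, p = 0.316, d = 0.410.
X–Z: 4/19 differ, p = 0.211, d = 0.247.
Y–Z: 5/19 differ, p = 0.263, d = 0.324.
The smallest distance is between X and Z.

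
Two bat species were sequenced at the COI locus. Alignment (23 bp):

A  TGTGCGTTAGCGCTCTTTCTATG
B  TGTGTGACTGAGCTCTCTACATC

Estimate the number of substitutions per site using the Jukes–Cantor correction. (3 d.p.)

The sequences differ at 9 of 23 sites (5, 7, 8, 9, 11, 17, 19, 20, 23), so p = 9/23 ≈ 0.391304.
d = −(3/4) ln(1 − 4p/3) = −0.75 ln(1 − 0.521739) = −0.75 ln(0.478261)
  = −0.75 × (-0.737599) = 0.553199 substitutions/site.

0.553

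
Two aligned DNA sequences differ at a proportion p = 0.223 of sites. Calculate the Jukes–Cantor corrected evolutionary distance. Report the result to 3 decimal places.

0.265

d = −(3/4) ln(1 − 4p/3) = −0.75 ln(1 − 0.297333) = −0.75 ln(0.702667)
  = −0.75 × (-0.352872) = 0.264654 substitutions/site.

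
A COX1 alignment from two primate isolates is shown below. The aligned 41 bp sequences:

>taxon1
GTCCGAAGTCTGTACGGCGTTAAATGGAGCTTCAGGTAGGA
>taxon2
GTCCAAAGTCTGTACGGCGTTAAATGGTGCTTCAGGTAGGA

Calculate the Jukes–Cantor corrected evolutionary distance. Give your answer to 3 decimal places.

0.050

The sequences differ at 2 of 41 sites (5, 28), so p = 2/41 ≈ 0.04878.
d = −(3/4) ln(1 − 4p/3) = −0.75 ln(1 − 0.06504) = −0.75 ln(0.93496)
  = −0.75 × (-0.067252) = 0.050439 substitutions/site.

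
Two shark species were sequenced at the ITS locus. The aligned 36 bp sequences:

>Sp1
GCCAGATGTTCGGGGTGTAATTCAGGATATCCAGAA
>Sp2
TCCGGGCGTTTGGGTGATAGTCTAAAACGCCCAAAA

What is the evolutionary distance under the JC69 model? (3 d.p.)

0.745

The sequences differ at 17 of 36 sites, so p = 17/36 ≈ 0.472222.
d = −(3/4) ln(1 − 4p/3) = −0.75 ln(1 − 0.629629) = −0.75 ln(0.370371)
  = −0.75 × (-0.993250) = 0.744938 substitutions/site.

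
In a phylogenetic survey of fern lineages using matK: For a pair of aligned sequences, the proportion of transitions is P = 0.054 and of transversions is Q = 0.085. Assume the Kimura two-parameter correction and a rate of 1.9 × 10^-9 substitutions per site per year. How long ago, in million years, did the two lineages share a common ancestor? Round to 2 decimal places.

40.47

Under the Kimura two-parameter model, d = −½ ln(1 − 2P − Q) − ¼ ln(1 − 2Q).
1 − 2P − Q = 0.807, giving −½ ln(0.807) = 0.107216.
1 − 2Q = 0.83, giving −¼ ln(0.83) = 0.046582.
d = 0.107216 + 0.046582 = 0.153798.
Under a molecular clock d = 2μt, so t = d/(2μ) = 0.153798 / (2 × 1.9 × 10^-9) = 40.47 million years.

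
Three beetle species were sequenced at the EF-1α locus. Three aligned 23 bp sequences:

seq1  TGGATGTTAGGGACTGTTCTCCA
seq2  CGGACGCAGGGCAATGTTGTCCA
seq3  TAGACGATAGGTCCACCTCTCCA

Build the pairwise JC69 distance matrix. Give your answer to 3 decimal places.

seq1–seq2: 8/23 sites differ → p ≈ 0.347826, d = −0.75 ln(1 − 0.463768) = 0.467391 ≈ 0.467.
seq1–seq3: 8/23 sites differ → p ≈ 0.347826, d = −0.75 ln(1 − 0.463768) = 0.467391 ≈ 0.467.
seq2–seq3: 12/23 sites differ → p ≈ 0.521739, d = −0.75 ln(1 − 0.695652) = 0.892188 ≈ 0.892.

d(seq1,seq2) = 0.467, d(seq1,seq3) = 0.467, d(seq2,seq3) = 0.892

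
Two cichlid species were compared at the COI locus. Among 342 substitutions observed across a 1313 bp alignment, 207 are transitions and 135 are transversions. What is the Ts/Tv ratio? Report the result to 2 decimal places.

1.53

R = 207/135 = 1.533333… ≈ 1.53 (to 2 d.p.).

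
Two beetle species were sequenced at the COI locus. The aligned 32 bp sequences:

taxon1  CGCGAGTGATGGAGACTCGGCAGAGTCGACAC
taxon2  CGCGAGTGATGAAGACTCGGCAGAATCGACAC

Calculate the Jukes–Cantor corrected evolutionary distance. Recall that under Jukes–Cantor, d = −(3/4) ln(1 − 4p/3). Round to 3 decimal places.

The sequences differ at 2 of 32 sites (12, 25), so p = 2/32 = 0.0625.
d = −(3/4) ln(1 − 4p/3) = −0.75 ln(1 − 0.083333) = −0.75 ln(0.916667)
  = −0.75 × (-0.087011) = 0.065258 substitutions/site.

0.065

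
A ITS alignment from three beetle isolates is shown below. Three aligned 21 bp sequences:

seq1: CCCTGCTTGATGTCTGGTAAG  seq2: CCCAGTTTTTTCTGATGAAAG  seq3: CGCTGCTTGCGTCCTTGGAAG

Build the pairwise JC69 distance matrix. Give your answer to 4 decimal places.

seq1–seq2: 9/21 sites differ → p ≈ 0.428571, d = −0.75 ln(1 − 0.571428) = 0.635472 ≈ 0.6355.
seq1–seq3: 7/21 sites differ → p ≈ 0.333333, d = −0.75 ln(1 − 0.444444) = 0.440839 ≈ 0.4408.
seq2–seq3: 11/21 sites differ → p ≈ 0.52381, d = −0.75 ln(1 − 0.698413) = 0.899023 ≈ 0.8990.

d(seq1,seq2) = 0.6355, d(seq1,seq3) = 0.4408, d(seq2,seq3) = 0.8990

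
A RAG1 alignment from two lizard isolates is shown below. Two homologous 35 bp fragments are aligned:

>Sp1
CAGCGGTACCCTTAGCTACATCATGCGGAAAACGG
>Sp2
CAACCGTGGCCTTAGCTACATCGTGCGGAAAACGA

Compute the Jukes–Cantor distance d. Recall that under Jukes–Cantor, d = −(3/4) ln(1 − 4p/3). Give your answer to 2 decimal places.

The sequences differ at 6 of 35 sites (3, 5, 8, 9, 23, 35), so p = 6/35 ≈ 0.171429.
d = −(3/4) ln(1 − 4p/3) = −0.75 ln(1 − 0.228572) = −0.75 ln(0.771428)
  = −0.75 × (-0.259512) = 0.194634 substitutions/site.

0.19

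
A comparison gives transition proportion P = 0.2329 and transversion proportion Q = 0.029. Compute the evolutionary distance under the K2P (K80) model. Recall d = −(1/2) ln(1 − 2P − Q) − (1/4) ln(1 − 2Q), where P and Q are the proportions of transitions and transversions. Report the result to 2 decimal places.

Under the Kimura two-parameter model, d = −½ ln(1 − 2P − Q) − ¼ ln(1 − 2Q).
1 − 2P − Q = 0.5052, giving −½ ln(0.5052) = 0.341400.
1 − 2Q = 0.942, giving −¼ ln(0.942) = 0.014938.
d = 0.341400 + 0.014938 = 0.356338.

0.36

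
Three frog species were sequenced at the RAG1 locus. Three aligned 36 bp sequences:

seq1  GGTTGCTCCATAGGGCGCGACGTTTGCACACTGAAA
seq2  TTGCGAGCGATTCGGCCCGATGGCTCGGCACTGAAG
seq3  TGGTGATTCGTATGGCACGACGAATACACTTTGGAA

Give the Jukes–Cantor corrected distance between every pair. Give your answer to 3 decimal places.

seq1–seq2: 17/36 sites differ → p ≈ 0.472222, d = −0.75 ln(1 − 0.629629) = 0.744938 ≈ 0.745.
seq1–seq3: 13/36 sites differ → p ≈ 0.361111, d = −0.75 ln(1 − 0.481481) = 0.492584 ≈ 0.493.
seq2–seq3: 19/36 sites differ → p ≈ 0.527778, d = −0.75 ln(1 − 0.703704) = 0.912297 ≈ 0.912.

d(seq1,seq2) = 0.745, d(seq1,seq3) = 0.493, d(seq2,seq3) = 0.912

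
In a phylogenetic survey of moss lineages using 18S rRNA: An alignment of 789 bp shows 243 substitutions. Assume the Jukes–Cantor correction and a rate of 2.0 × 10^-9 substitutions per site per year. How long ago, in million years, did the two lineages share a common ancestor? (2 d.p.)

99.14

p = 243/789 ≈ 0.307985.
d = −(3/4) ln(1 − 4p/3) = −0.75 ln(1 − 0.410647) = −0.75 ln(0.589353)
  = −0.75 × (-0.528730) = 0.396548 substitutions/site.
Under a molecular clock d = 2μt, so t = d/(2μ) = 0.396548 / (2 × 2.0 × 10^-9) = 99.14 million years.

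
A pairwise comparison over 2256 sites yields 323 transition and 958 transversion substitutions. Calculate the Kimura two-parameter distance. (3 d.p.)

1.094

P = 323/2256 ≈ 0.143174 and Q = 958/2256 ≈ 0.424645.
Under the Kimura two-parameter model, d = −½ ln(1 − 2P − Q) − ¼ ln(1 − 2Q).
1 − 2P − Q = 0.289007, giving −½ ln(0.289007) = 0.620652.
1 − 2Q = 0.15071, giving −¼ ln(0.15071) = 0.473099.
d = 0.620652 + 0.473099 = 1.093751.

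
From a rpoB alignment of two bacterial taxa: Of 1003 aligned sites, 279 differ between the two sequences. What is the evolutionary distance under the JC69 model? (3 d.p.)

p = 279/1003 ≈ 0.278166.
d = −(3/4) ln(1 − 4p/3) = −0.75 ln(1 − 0.370888) = −0.75 ln(0.629112)
  = −0.75 × (-0.463446) = 0.347585 substitutions/site.

0.348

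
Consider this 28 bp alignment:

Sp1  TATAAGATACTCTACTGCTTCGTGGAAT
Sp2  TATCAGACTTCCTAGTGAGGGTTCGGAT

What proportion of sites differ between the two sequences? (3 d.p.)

0.464

The sequences differ at 13 of 28 positions.
p = 13/28 = 0.464285… ≈ 0.464 (to 3 d.p.).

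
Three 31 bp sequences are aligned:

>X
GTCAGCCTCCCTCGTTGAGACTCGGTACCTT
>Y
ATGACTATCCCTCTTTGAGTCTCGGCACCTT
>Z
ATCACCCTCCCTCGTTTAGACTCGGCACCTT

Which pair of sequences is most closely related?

X–Y: 8/31 differ, p = 0.258, d = 0.316.
X–Z: 4/31 differ, p = 0.129, d = 0.142.
Y–Z: 6/31 differ, p = 0.194, d = 0.224.
The smallest distance is between X and Z.

X and Z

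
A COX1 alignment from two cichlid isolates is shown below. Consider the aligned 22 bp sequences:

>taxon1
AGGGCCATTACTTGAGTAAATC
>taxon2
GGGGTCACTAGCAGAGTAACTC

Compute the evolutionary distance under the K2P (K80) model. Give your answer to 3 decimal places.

0.426

Of 22 sites, 4 differences are transitions and 3 are transversions, so P = 4/22 ≈ 0.181818 and Q = 3/22 ≈ 0.136364.
Under the Kimura two-parameter model, d = −½ ln(1 − 2P − Q) − ¼ ln(1 − 2Q).
1 − 2P − Q = 0.5, giving −½ ln(0.5) = 0.346574.
1 − 2Q = 0.727272, giving −¼ ln(0.727272) = 0.079614.
d = 0.346574 + 0.079614 = 0.426188.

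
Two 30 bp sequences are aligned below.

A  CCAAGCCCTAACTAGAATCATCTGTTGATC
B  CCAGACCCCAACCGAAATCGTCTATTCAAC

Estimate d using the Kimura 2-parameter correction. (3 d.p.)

Of 30 sites, 8 differences are transitions and 2 are transversions, so P = 8/30 ≈ 0.266667 and Q = 2/30 ≈ 0.066667.
Under the Kimura two-parameter model, d = −½ ln(1 − 2P − Q) − ¼ ln(1 − 2Q).
1 − 2P − Q = 0.399999, giving −½ ln(0.399999) = 0.458147.
1 − 2Q = 0.866666, giving −¼ ln(0.866666) = 0.035775.
d = 0.458147 + 0.035775 = 0.493922.

0.494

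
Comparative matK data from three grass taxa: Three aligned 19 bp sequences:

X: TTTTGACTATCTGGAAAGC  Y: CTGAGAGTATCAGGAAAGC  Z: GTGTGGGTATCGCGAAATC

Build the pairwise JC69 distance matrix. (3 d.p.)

X–Y: 5/19 sites differ → p ≈ 0.263158, d = −0.75 ln(1 − 0.350877) = 0.324100 ≈ 0.324.
X–Z: 7/19 sites differ → p ≈ 0.368421, d = −0.75 ln(1 − 0.491228) = 0.506816 ≈ 0.507.
Y–Z: 6/19 sites differ → p ≈ 0.315789, d = −0.75 ln(1 − 0.421052) = 0.409907 ≈ 0.410.

d(X,Y) = 0.324, d(X,Z) = 0.507, d(Y,Z) = 0.410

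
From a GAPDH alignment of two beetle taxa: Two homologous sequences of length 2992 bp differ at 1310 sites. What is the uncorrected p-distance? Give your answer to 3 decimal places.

0.438

p = 1310/2992 = 0.437834… ≈ 0.438 (to 3 d.p.).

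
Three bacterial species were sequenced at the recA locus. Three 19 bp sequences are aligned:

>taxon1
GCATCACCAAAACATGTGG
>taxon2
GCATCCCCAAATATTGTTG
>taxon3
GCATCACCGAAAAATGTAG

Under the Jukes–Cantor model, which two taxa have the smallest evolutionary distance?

taxon1 and taxon3

taxon1–taxon2: 5/19 differ, p = 0.263, d = 0.324.
taxon1–taxon3: 3/19 differ, p = 0.158, d = 0.177.
taxon2–taxon3: 5/19 differ, p = 0.263, d = 0.324.
The smallest distance is between taxon1 and taxon3.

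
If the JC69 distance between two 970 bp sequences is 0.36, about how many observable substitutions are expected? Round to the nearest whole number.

277

Invert JC69: p = (3/4)(1 − e^(−4d/3)) = 0.75 × (1 − e^(-0.48)) = 0.75 × (1 − 0.618783) = 0.285913.
Expected differing sites = pL ≈ 0.285913 × 970 = 277.33561 ≈ 277.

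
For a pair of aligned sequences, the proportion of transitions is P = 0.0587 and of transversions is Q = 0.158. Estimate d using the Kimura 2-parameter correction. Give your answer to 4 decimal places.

0.2560

Under the Kimura two-parameter model, d = −½ ln(1 − 2P − Q) − ¼ ln(1 − 2Q).
1 − 2P − Q = 0.7246, giving −½ ln(0.7246) = 0.161068.
1 − 2Q = 0.684, giving −¼ ln(0.684) = 0.094949.
d = 0.161068 + 0.094949 = 0.256017.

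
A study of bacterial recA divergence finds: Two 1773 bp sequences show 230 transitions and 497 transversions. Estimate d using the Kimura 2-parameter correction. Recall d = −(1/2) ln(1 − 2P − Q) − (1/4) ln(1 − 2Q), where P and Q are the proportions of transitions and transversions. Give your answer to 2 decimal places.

0.59

P = 230/1773 ≈ 0.129724 and Q = 497/1773 ≈ 0.280316.
Under the Kimura two-parameter model, d = −½ ln(1 − 2P − Q) − ¼ ln(1 − 2Q).
1 − 2P − Q = 0.460236, giving −½ ln(0.460236) = 0.388008.
1 − 2Q = 0.439368, giving −¼ ln(0.439368) = 0.205604.
d = 0.388008 + 0.205604 = 0.593612.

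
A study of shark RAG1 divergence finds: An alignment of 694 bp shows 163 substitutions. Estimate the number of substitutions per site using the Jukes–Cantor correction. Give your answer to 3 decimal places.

p = 163/694 ≈ 0.23487.
d = −(3/4) ln(1 − 4p/3) = −0.75 ln(1 − 0.31316) = −0.75 ln(0.68684)
  = −0.75 × (-0.375654) = 0.281741 substitutions/site.

0.282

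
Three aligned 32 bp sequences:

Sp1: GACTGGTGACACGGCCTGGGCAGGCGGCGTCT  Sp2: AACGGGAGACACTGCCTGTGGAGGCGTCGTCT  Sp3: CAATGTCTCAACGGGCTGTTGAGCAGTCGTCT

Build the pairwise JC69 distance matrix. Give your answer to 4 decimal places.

d(Sp1,Sp2) = 0.2586, d(Sp1,Sp3) = 0.6566, d(Sp2,Sp3) = 0.5851

Sp1–Sp2: 7/32 sites differ → p = 0.21875, d = −0.75 ln(1 − 0.291667) = 0.258631 ≈ 0.2586.
Sp1–Sp3: 14/32 sites differ → p = 0.4375, d = −0.75 ln(1 − 0.583333) = 0.656601 ≈ 0.6566.
Sp2–Sp3: 13/32 sites differ → p = 0.40625, d = −0.75 ln(1 − 0.541667) = 0.585119 ≈ 0.5851.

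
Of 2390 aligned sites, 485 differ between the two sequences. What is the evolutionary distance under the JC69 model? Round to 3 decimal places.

p = 485/2390 ≈ 0.202929.
d = −(3/4) ln(1 − 4p/3) = −0.75 ln(1 − 0.270572) = −0.75 ln(0.729428)
  = −0.75 × (-0.315495) = 0.236621 substitutions/site.

0.237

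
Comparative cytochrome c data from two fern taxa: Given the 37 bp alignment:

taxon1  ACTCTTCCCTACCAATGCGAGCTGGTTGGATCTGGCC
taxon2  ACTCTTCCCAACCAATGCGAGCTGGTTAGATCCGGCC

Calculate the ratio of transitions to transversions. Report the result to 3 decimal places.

Transitions are A↔G and C↔T; transversions are all other mismatches.
Transitions: 2. Transversions: 1.
R = 2/1 = 2.000.

2.000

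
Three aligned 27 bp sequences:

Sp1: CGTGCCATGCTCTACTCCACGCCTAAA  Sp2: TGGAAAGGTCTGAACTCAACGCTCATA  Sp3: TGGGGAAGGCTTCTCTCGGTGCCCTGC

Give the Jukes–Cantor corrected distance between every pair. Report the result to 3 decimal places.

Sp1–Sp2: 14/27 sites differ → p ≈ 0.518519, d = −0.75 ln(1 − 0.691359) = 0.881682 ≈ 0.882.
Sp1–Sp3: 15/27 sites differ → p ≈ 0.555556, d = −0.75 ln(1 − 0.740741) = 1.012446 ≈ 1.012.
Sp2–Sp3: 14/27 sites differ → p ≈ 0.518519, d = −0.75 ln(1 − 0.691359) = 0.881682 ≈ 0.882.

d(Sp1,Sp2) = 0.882, d(Sp1,Sp3) = 1.012, d(Sp2,Sp3) = 0.882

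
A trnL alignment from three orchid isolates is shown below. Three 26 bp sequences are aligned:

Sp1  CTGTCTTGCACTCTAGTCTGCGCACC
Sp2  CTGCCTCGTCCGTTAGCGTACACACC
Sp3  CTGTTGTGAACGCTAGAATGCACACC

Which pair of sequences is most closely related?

Sp1 and Sp3

Sp1–Sp2: 10/26 differ, p = 0.385, d = 0.539.
Sp1–Sp3: 7/26 differ, p = 0.269, d = 0.334.
Sp2–Sp3: 10/26 differ, p = 0.385, d = 0.539.
The smallest distance is between Sp1 and Sp3.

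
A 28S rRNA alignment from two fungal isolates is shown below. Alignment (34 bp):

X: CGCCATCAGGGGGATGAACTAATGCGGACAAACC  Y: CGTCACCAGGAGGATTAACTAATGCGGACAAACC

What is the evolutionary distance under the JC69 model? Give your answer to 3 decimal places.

0.128

The sequences differ at 4 of 34 sites (3, 6, 11, 16), so p = 4/34 ≈ 0.117647.
d = −(3/4) ln(1 − 4p/3) = −0.75 ln(1 − 0.156863) = −0.75 ln(0.843137)
  = −0.75 × (-0.170626) = 0.127970 substitutions/site.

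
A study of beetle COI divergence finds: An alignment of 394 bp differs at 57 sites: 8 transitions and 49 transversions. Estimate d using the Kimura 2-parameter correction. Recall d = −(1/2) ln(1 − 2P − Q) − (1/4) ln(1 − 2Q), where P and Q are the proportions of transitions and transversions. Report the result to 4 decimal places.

P = 8/394 ≈ 0.020305 and Q = 49/394 ≈ 0.124365.
Under the Kimura two-parameter model, d = −½ ln(1 − 2P − Q) − ¼ ln(1 − 2Q).
1 − 2P − Q = 0.835025, giving −½ ln(0.835025) = 0.090147.
1 − 2Q = 0.75127, giving −¼ ln(0.75127) = 0.071498.
d = 0.090147 + 0.071498 = 0.161645.

0.1616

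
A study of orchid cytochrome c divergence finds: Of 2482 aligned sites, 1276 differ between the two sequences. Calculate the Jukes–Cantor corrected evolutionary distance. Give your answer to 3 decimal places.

0.868

p = 1276/2482 ≈ 0.514102.
d = −(3/4) ln(1 − 4p/3) = −0.75 ln(1 − 0.685469) = −0.75 ln(0.314531)
  = −0.75 × (-1.156673) = 0.867505 substitutions/site.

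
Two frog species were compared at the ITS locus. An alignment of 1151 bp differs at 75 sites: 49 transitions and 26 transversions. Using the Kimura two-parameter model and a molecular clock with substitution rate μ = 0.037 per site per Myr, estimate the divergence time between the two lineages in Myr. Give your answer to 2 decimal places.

0.93

P = 49/1151 ≈ 0.042572 and Q = 26/1151 ≈ 0.022589.
Under the Kimura two-parameter model, d = −½ ln(1 − 2P − Q) − ¼ ln(1 − 2Q).
1 − 2P − Q = 0.892267, giving −½ ln(0.892267) = 0.056995.
1 − 2Q = 0.954822, giving −¼ ln(0.954822) = 0.011558.
d = 0.056995 + 0.011558 = 0.068553.
Under a molecular clock d = 2μt, so t = d/(2μ) = 0.068553 / (2 × 0.037) = 0.93 Myr.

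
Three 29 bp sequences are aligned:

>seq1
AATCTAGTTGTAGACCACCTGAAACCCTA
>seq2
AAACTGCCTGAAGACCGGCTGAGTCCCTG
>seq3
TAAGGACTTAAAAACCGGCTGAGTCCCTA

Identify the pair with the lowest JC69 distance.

seq1–seq2: 10/29 differ, p = 0.345, d = 0.462.
seq1–seq3: 12/29 differ, p = 0.414, d = 0.602.
seq2–seq3: 8/29 differ, p = 0.276, d = 0.344.
The smallest distance is between seq2 and seq3.

seq2 and seq3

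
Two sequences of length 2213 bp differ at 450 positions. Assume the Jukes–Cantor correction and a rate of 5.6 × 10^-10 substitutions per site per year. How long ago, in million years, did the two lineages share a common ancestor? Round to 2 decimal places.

p = 450/2213 ≈ 0.203344.
d = −(3/4) ln(1 − 4p/3) = −0.75 ln(1 − 0.271125) = −0.75 ln(0.728875)
  = −0.75 × (-0.316253) = 0.237190 substitutions/site.
Under a molecular clock d = 2μt, so t = d/(2μ) = 0.237190 / (2 × 5.6 × 10^-10) = 211.78 million years.

211.78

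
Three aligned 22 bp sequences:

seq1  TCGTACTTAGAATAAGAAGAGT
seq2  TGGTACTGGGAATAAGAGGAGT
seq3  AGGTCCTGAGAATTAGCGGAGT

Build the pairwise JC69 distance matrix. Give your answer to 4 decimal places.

d(seq1,seq2) = 0.2082, d(seq1,seq3) = 0.4141, d(seq2,seq3) = 0.2708

seq1–seq2: 4/22 sites differ → p ≈ 0.181818, d = −0.75 ln(1 − 0.242424) = 0.208224 ≈ 0.2082.
seq1–seq3: 7/22 sites differ → p ≈ 0.318182, d = −0.75 ln(1 − 0.424243) = 0.414052 ≈ 0.4141.
seq2–seq3: 5/22 sites differ → p ≈ 0.227273, d = −0.75 ln(1 − 0.303031) = 0.270761 ≈ 0.2708.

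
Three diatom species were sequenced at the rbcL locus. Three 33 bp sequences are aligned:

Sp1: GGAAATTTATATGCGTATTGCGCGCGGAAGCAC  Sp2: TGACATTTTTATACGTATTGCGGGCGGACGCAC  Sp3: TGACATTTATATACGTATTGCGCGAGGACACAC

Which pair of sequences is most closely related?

Sp1–Sp2: 6/33 differ, p = 0.182, d = 0.208.
Sp1–Sp3: 6/33 differ, p = 0.182, d = 0.208.
Sp2–Sp3: 4/33 differ, p = 0.121, d = 0.132.
The smallest distance is between Sp2 and Sp3.

Sp2 and Sp3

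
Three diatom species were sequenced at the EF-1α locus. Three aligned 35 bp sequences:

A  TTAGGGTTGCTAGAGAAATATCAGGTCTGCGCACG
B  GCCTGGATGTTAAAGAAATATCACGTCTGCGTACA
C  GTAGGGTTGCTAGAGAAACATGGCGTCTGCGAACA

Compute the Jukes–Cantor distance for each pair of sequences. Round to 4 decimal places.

A–B: 10/35 sites differ → p ≈ 0.285714, d = −0.75 ln(1 − 0.380952) = 0.359679 ≈ 0.3597.
A–C: 7/35 sites differ → p = 0.2, d = −0.75 ln(1 − 0.266667) = 0.232617 ≈ 0.2326.
B–C: 10/35 sites differ → p ≈ 0.285714, d = −0.75 ln(1 − 0.380952) = 0.359679 ≈ 0.3597.

d(A,B) = 0.3597, d(A,C) = 0.2326, d(B,C) = 0.3597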